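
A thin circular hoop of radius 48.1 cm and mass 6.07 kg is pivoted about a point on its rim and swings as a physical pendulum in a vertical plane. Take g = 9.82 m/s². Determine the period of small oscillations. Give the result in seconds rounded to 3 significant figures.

1.97 s

I_cm = mr² = 1.404 kg·m². The pivot is at distance d = 0.481 m from the centre of mass.
By the parallel-axis theorem, I = I_cm + md² = 1.404 + 1.404 = 2.809 kg·m².
T = 2π√(I/(mgd)) = 2π√(2.809/(6.07 × 9.82 × 0.481)) = 1.97 s.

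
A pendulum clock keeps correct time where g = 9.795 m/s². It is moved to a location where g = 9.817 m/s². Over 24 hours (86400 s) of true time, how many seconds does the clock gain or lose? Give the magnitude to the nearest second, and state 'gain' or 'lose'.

gain 97 s

The clock's period scales as T ∝ 1/√g, so T'/T = √(9.795/9.817) = 0.998879.
In 86400 s of true time the clock registers 86400/0.998879 = 86497.0 s, so it gains 97 s.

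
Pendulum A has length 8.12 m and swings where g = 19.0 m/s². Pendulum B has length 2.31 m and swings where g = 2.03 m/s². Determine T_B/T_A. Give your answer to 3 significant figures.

T = 2π√(L/g), so T_B/T_A = √((L_B/g_B)/(L_A/g_A)) = √((2.31/2.03)/(8.12/19.0)) = 1.63.

1.63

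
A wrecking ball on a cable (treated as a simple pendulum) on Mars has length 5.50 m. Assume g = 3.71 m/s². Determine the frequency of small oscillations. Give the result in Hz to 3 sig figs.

T = 2π√(L/g) = 2π√(5.50/3.71) = 7.650 s, so f = 1/T = 0.131 Hz.

0.131 Hz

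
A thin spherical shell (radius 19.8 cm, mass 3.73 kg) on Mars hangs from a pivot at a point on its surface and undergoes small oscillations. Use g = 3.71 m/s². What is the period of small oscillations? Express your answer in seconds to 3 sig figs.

I_cm = (2/3)mr² = 0.09749 kg·m². The pivot is at distance d = 0.198 m from the centre of mass.
By the parallel-axis theorem, I = I_cm + md² = 0.09749 + 0.1462 = 0.2437 kg·m².
T = 2π√(I/(mgd)) = 2π√(0.2437/(3.73 × 3.71 × 0.198)) = 1.87 s.

1.87 s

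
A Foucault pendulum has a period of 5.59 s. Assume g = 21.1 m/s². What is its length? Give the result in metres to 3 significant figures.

From T = 2π√(L/g), L = gT²/(4π²) = 21.1 × 5.590²/(4π²) = 16.7 m.

16.7 m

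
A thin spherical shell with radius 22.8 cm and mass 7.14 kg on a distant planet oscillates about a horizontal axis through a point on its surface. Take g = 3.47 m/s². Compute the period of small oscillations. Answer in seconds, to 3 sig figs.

I_cm = (2/3)mr² = 0.2474 kg·m². The pivot is at distance d = 0.228 m from the centre of mass.
By the parallel-axis theorem, I = I_cm + md² = 0.2474 + 0.3712 = 0.6186 kg·m².
T = 2π√(I/(mgd)) = 2π√(0.6186/(7.14 × 3.47 × 0.228)) = 2.08 s.

2.08 s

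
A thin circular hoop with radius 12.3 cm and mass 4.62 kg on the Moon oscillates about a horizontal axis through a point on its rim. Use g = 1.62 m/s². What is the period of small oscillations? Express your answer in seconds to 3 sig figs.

I_cm = mr² = 0.06990 kg·m². The pivot is at distance d = 0.123 m from the centre of mass.
By the parallel-axis theorem, I = I_cm + md² = 0.06990 + 0.06990 = 0.1398 kg·m².
T = 2π√(I/(mgd)) = 2π√(0.1398/(4.62 × 1.62 × 0.123)) = 2.45 s.

2.45 s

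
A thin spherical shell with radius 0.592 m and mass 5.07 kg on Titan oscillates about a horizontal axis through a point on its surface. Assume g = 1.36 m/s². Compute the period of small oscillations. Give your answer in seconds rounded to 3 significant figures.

I_cm = (2/3)mr² = 1.185 kg·m². The pivot is at distance d = 0.592 m from the centre of mass.
By the parallel-axis theorem, I = I_cm + md² = 1.185 + 1.777 = 2.961 kg·m².
T = 2π√(I/(mgd)) = 2π√(2.961/(5.07 × 1.36 × 0.592)) = 5.35 s.

5.35 s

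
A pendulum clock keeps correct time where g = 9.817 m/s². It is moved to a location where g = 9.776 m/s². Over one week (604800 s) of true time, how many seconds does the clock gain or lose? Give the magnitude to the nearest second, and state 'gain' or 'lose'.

lose 1264 s

The clock's period scales as T ∝ 1/√g, so T'/T = √(9.817/9.776) = 1.00209.
In 604800 s of true time the clock registers 604800/1.00209 = 603535.7 s, so it loses 1264 s.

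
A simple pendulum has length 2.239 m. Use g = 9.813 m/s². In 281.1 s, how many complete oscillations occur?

93

T = 2π√(L/g) = 2π√(2.239/9.813) = 3.0013 s.
Number of complete oscillations = ⌊281.1/3.0013⌋ = ⌊93.660⌋ = 93.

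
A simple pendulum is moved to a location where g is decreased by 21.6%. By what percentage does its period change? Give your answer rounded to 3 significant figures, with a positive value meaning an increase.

12.9%

T ∝ 1/√g, so T'/T = 1/√(0.7840) = 1.129.
Percentage change in T = (1.129 − 1) × 100% = 12.9%.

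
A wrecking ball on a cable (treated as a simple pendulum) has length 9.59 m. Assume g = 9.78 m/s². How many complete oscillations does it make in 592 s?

95

T = 2π√(L/g) = 2π√(9.59/9.78) = 6.222 s.
Number of complete oscillations = ⌊592/6.222⌋ = ⌊95.15⌋ = 95.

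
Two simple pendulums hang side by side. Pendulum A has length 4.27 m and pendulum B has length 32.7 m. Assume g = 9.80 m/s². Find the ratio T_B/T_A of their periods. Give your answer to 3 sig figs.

2.77

T ∝ √L, so T_B/T_A = √(L_B/L_A) = √(32.7/4.27) = 2.77.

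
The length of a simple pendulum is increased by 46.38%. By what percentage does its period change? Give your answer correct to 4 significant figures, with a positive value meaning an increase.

T ∝ √L, so T'/T = √(1.4638) = 1.2099.
Percentage change in T = (1.2099 − 1) × 100% = 20.99%.

20.99%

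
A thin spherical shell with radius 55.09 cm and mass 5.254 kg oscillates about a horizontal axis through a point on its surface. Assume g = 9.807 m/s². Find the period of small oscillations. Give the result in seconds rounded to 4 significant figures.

1.923 s

I_cm = (2/3)mr² = 1.0630 kg·m². The pivot is at distance d = 0.5509 m from the centre of mass.
By the parallel-axis theorem, I = I_cm + md² = 1.0630 + 1.5945 = 2.6576 kg·m².
T = 2π√(I/(mgd)) = 2π√(2.6576/(5.254 × 9.807 × 0.5509)) = 1.923 s.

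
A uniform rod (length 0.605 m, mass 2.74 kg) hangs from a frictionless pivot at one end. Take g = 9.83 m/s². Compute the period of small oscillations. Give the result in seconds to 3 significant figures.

1.27 s

For a physical pendulum T = 2π√(I/(mgd)), with d = 0.3025 m from pivot to centre of mass.
I_cm = mL²/12 = 2.74 × 0.605²/12 = 0.08358 kg·m²; I = I_cm + md² = 0.08358 + 2.74 × 0.3025² = 0.3343 kg·m².
T = 2π√(0.3343/(2.74 × 9.83 × 0.3025)) = 1.27 s.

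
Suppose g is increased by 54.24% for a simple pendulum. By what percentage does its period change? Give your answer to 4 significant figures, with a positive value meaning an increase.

T ∝ 1/√g, so T'/T = 1/√(1.5424) = 0.80520.
Percentage change in T = (0.80520 − 1) × 100% = -19.48%.

-19.48%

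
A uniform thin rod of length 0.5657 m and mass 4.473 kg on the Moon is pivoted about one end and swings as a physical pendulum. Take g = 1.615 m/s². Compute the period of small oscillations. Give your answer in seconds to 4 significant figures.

For a physical pendulum T = 2π√(I/(mgd)), with d = 0.28285 m from pivot to centre of mass.
I_cm = mL²/12 = 4.473 × 0.5657²/12 = 0.11929 kg·m²; I = I_cm + md² = 0.11929 + 4.473 × 0.28285² = 0.47714 kg·m².
T = 2π√(0.47714/(4.473 × 1.615 × 0.28285)) = 3.036 s.

3.036 s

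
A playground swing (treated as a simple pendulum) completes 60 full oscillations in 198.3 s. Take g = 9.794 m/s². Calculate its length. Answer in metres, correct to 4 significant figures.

T = 198.3/60 = 3.3050 s.
From T = 2π√(L/g), L = gT²/(4π²) = 9.794 × 3.3050²/(4π²) = 2.710 m.

2.710 m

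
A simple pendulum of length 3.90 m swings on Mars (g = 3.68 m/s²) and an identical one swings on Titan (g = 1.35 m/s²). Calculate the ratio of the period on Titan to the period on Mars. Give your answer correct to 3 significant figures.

T ∝ 1/√g, so T₂/T₁ = √(g₁/g₂) = √(3.68/1.35) = 1.65.

1.65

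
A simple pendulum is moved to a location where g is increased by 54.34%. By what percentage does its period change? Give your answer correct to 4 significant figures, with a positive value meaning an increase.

T ∝ 1/√g, so T'/T = 1/√(1.5434) = 0.80493.
Percentage change in T = (0.80493 − 1) × 100% = -19.51%.

-19.51%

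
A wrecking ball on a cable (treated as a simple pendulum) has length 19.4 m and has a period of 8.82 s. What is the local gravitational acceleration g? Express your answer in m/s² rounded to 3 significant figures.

From T = 2π√(L/g), g = 4π²L/T² = 4π² × 19.4/8.820² = 9.85 m/s².

9.85 m/s²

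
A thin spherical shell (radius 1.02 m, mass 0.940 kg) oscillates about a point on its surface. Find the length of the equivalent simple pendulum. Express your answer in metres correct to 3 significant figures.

The equivalent simple-pendulum length is L_eq = I/(md), where I is about the pivot and d = 1.020 m.
I_cm = (2/3)mR² = 0.6520 kg·m², so I = I_cm + md² = 0.6520 + 0.9780 = 1.630 kg·m².
L_eq = 1.630/(0.940 × 1.020) = 1.70 m.

1.70 m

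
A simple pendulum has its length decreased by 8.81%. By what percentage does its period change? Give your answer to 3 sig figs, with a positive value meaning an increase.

T ∝ √L, so T'/T = √(0.9119) = 0.9549.
Percentage change in T = (0.9549 − 1) × 100% = -4.51%.

-4.51%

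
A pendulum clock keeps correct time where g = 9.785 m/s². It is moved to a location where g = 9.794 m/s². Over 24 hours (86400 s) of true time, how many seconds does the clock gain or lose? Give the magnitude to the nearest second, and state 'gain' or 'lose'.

The clock's period scales as T ∝ 1/√g, so T'/T = √(9.785/9.794) = 0.999540.
In 86400 s of true time the clock registers 86400/0.999540 = 86439.7 s, so it gains 40 s.

gain 40 s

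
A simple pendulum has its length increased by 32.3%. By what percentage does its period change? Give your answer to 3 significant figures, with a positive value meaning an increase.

T ∝ √L, so T'/T = √(1.323) = 1.150.
Percentage change in T = (1.150 − 1) × 100% = 15.0%.

15.0%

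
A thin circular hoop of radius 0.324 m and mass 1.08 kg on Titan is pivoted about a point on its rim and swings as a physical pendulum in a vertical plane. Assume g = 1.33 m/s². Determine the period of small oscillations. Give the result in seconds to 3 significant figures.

I_cm = mr² = 0.1134 kg·m². The pivot is at distance d = 0.324 m from the centre of mass.
By the parallel-axis theorem, I = I_cm + md² = 0.1134 + 0.1134 = 0.2267 kg·m².
T = 2π√(I/(mgd)) = 2π√(0.2267/(1.08 × 1.33 × 0.324)) = 4.39 s.

4.39 s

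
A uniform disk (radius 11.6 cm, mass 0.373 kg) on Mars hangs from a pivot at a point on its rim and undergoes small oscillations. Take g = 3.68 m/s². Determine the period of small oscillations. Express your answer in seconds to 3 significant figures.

1.37 s

I_cm = ½mr² = 0.002510 kg·m². The pivot is at distance d = 0.116 m from the centre of mass.
By the parallel-axis theorem, I = I_cm + md² = 0.002510 + 0.005019 = 0.007529 kg·m².
T = 2π√(I/(mgd)) = 2π√(0.007529/(0.373 × 3.68 × 0.116)) = 1.37 s.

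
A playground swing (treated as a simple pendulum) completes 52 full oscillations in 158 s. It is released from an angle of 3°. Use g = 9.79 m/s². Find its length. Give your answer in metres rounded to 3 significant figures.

T = 158/52 = 3.038 s.
From T = 2π√(L/g), L = gT²/(4π²) = 9.79 × 3.038²/(4π²) = 2.29 m.

2.29 m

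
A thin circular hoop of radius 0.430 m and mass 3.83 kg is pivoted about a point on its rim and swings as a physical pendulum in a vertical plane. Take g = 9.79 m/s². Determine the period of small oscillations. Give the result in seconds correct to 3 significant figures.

I_cm = mr² = 0.7082 kg·m². The pivot is at distance d = 0.430 m from the centre of mass.
By the parallel-axis theorem, I = I_cm + md² = 0.7082 + 0.7082 = 1.416 kg·m².
T = 2π√(I/(mgd)) = 2π√(1.416/(3.83 × 9.79 × 0.430)) = 1.86 s.

1.86 s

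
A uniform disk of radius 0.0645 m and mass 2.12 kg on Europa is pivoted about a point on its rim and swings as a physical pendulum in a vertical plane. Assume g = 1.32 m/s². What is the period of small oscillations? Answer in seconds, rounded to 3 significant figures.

I_cm = ½mr² = 0.004410 kg·m². The pivot is at distance d = 0.0645 m from the centre of mass.
By the parallel-axis theorem, I = I_cm + md² = 0.004410 + 0.008820 = 0.01323 kg·m².
T = 2π√(I/(mgd)) = 2π√(0.01323/(2.12 × 1.32 × 0.0645)) = 1.70 s.

1.70 s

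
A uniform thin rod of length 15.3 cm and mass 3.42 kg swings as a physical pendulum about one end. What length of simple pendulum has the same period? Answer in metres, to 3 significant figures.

The equivalent simple-pendulum length is L_eq = I/(md), where I is about the pivot and d = 0.07650 m.
I_cm = (1/12)mL² = 0.006672 kg·m², so I = I_cm + md² = 0.006672 + 0.02001 = 0.02669 kg·m².
L_eq = 0.02669/(3.42 × 0.07650) = 0.102 m.

0.102 m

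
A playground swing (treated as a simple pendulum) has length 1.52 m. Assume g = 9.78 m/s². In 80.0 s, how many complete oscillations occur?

32

T = 2π√(L/g) = 2π√(1.52/9.78) = 2.477 s.
Number of complete oscillations = ⌊80.0/2.477⌋ = ⌊32.30⌋ = 32.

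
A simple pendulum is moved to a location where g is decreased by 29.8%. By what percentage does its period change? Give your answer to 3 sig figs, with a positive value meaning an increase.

19.4%

T ∝ 1/√g, so T'/T = 1/√(0.7020) = 1.194.
Percentage change in T = (1.194 − 1) × 100% = 19.4%.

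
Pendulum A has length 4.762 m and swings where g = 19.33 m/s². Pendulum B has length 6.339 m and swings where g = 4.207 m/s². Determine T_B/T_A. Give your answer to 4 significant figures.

2.473

T = 2π√(L/g), so T_B/T_A = √((L_B/g_B)/(L_A/g_A)) = √((6.339/4.207)/(4.762/19.33)) = 2.473.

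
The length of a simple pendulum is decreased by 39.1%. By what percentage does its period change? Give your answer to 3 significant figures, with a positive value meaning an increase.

-22.0%

T ∝ √L, so T'/T = √(0.6090) = 0.7804.
Percentage change in T = (0.7804 − 1) × 100% = -22.0%.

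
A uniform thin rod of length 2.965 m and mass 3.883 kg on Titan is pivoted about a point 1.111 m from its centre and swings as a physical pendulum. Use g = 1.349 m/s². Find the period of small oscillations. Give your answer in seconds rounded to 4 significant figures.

7.198 s

For a physical pendulum T = 2π√(I/(mgd)), with d = 1.1110 m from pivot to centre of mass.
I_cm = mL²/12 = 3.883 × 2.965²/12 = 2.8447 kg·m²; I = I_cm + md² = 2.8447 + 3.883 × 1.1110² = 7.6376 kg·m².
T = 2π√(7.6376/(3.883 × 1.349 × 1.1110)) = 7.198 s.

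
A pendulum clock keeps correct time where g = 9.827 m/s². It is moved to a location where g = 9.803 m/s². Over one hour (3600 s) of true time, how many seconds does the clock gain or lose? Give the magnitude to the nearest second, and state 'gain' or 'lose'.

lose 4 s

The clock's period scales as T ∝ 1/√g, so T'/T = √(9.827/9.803) = 1.00122.
In 3600 s of true time the clock registers 3600/1.00122 = 3595.6 s, so it loses 4 s.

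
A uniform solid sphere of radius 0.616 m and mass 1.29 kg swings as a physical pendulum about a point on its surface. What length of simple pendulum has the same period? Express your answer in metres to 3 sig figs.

The equivalent simple-pendulum length is L_eq = I/(md), where I is about the pivot and d = 0.6160 m.
I_cm = (2/5)mR² = 0.1958 kg·m², so I = I_cm + md² = 0.1958 + 0.4895 = 0.6853 kg·m².
L_eq = 0.6853/(1.29 × 0.6160) = 0.862 m.

0.862 m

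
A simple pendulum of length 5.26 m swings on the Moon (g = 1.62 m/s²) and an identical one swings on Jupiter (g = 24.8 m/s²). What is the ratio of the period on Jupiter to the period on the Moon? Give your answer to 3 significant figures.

T ∝ 1/√g, so T₂/T₁ = √(g₁/g₂) = √(1.62/24.8) = 0.256.

0.256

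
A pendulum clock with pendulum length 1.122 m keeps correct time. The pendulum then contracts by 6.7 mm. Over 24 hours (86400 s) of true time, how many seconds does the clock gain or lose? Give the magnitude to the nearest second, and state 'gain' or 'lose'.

T ∝ √L, so T'/T = √(1.11530/1.122) = 0.997010.
In 86400 s of true time the clock registers 86400/0.997010 = 86659.1 s, so it gains 259 s.

gain 259 s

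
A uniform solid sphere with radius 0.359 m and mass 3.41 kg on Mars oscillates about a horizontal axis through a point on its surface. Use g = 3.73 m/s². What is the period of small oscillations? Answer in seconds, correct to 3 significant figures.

I_cm = (2/5)mr² = 0.1758 kg·m². The pivot is at distance d = 0.359 m from the centre of mass.
By the parallel-axis theorem, I = I_cm + md² = 0.1758 + 0.4395 = 0.6153 kg·m².
T = 2π√(I/(mgd)) = 2π√(0.6153/(3.41 × 3.73 × 0.359)) = 2.31 s.

2.31 s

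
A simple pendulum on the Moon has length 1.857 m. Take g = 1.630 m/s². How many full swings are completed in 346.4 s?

T = 2π√(L/g) = 2π√(1.857/1.630) = 6.7064 s.
Number of complete oscillations = ⌊346.4/6.7064⌋ = ⌊51.652⌋ = 51.

51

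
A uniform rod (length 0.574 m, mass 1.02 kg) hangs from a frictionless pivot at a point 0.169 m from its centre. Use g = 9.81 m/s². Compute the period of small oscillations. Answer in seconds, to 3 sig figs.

1.15 s

For a physical pendulum T = 2π√(I/(mgd)), with d = 0.1690 m from pivot to centre of mass.
I_cm = mL²/12 = 1.02 × 0.574²/12 = 0.02801 kg·m²; I = I_cm + md² = 0.02801 + 1.02 × 0.1690² = 0.05714 kg·m².
T = 2π√(0.05714/(1.02 × 9.81 × 0.1690)) = 1.15 s.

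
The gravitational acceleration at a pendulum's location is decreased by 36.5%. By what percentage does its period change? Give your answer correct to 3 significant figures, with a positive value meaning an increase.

25.5%

T ∝ 1/√g, so T'/T = 1/√(0.6350) = 1.255.
Percentage change in T = (1.255 − 1) × 100% = 25.5%.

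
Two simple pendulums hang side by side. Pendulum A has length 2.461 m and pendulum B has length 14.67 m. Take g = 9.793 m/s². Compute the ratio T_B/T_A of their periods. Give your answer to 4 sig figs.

T ∝ √L, so T_B/T_A = √(L_B/L_A) = √(14.67/2.461) = 2.442.

2.442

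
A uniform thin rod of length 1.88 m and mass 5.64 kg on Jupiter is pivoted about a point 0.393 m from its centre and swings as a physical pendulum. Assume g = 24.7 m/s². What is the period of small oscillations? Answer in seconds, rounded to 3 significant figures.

1.35 s

For a physical pendulum T = 2π√(I/(mgd)), with d = 0.3930 m from pivot to centre of mass.
I_cm = mL²/12 = 5.64 × 1.88²/12 = 1.661 kg·m²; I = I_cm + md² = 1.661 + 5.64 × 0.3930² = 2.532 kg·m².
T = 2π√(2.532/(5.64 × 24.7 × 0.3930)) = 1.35 s.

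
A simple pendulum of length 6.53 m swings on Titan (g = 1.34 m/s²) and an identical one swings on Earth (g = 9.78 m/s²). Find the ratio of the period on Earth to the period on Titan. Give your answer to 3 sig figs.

0.370

T ∝ 1/√g, so T₂/T₁ = √(g₁/g₂) = √(1.34/9.78) = 0.370.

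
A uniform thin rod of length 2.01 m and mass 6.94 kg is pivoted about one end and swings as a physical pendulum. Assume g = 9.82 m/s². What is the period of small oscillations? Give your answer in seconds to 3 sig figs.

For a physical pendulum T = 2π√(I/(mgd)), with d = 1.005 m from pivot to centre of mass.
I_cm = mL²/12 = 6.94 × 2.01²/12 = 2.337 kg·m²; I = I_cm + md² = 2.337 + 6.94 × 1.005² = 9.346 kg·m².
T = 2π√(9.346/(6.94 × 9.82 × 1.005)) = 2.32 s.

2.32 s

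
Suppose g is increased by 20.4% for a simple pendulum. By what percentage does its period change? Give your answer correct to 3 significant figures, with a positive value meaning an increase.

T ∝ 1/√g, so T'/T = 1/√(1.204) = 0.9114.
Percentage change in T = (0.9114 − 1) × 100% = -8.86%.

-8.86%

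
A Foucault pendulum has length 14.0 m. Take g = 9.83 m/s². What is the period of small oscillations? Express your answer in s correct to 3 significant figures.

7.50 s

T = 2π√(L/g) = 2π√(14.0/9.83) = 2π × 1.193 = 7.50 s.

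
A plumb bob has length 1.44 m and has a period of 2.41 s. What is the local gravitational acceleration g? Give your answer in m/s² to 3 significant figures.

From T = 2π√(L/g), g = 4π²L/T² = 4π² × 1.44/2.410² = 9.79 m/s².

9.79 m/s²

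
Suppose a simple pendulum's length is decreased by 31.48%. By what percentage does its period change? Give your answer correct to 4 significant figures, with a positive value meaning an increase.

T ∝ √L, so T'/T = √(0.68520) = 0.82777.
Percentage change in T = (0.82777 − 1) × 100% = -17.22%.

-17.22%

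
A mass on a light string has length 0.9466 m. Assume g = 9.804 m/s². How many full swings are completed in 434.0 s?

222

T = 2π√(L/g) = 2π√(0.9466/9.804) = 1.9524 s.
Number of complete oscillations = ⌊434.0/1.9524⌋ = ⌊222.29⌋ = 222.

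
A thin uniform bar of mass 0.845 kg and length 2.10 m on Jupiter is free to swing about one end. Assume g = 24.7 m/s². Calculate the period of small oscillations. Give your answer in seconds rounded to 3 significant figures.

1.50 s

For a physical pendulum T = 2π√(I/(mgd)), with d = 1.050 m from pivot to centre of mass.
I_cm = mL²/12 = 0.845 × 2.10²/12 = 0.3105 kg·m²; I = I_cm + md² = 0.3105 + 0.845 × 1.050² = 1.242 kg·m².
T = 2π√(1.242/(0.845 × 24.7 × 1.050)) = 1.50 s.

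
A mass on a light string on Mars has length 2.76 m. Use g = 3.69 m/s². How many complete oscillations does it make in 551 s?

T = 2π√(L/g) = 2π√(2.76/3.69) = 5.434 s.
Number of complete oscillations = ⌊551/5.434⌋ = ⌊101.4⌋ = 101.

101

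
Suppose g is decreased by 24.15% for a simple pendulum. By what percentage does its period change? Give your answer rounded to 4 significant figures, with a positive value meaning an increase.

T ∝ 1/√g, so T'/T = 1/√(0.75850) = 1.1482.
Percentage change in T = (1.1482 − 1) × 100% = 14.82%.

14.82%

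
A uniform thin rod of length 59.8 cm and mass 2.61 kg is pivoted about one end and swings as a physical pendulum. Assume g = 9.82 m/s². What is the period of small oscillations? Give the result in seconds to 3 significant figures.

For a physical pendulum T = 2π√(I/(mgd)), with d = 0.2990 m from pivot to centre of mass.
I_cm = mL²/12 = 2.61 × 0.598²/12 = 0.07778 kg·m²; I = I_cm + md² = 0.07778 + 2.61 × 0.2990² = 0.3111 kg·m².
T = 2π√(0.3111/(2.61 × 9.82 × 0.2990)) = 1.27 s.

1.27 s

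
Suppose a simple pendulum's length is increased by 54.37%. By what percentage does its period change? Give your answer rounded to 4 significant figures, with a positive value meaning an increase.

24.25%

T ∝ √L, so T'/T = √(1.5437) = 1.2425.
Percentage change in T = (1.2425 − 1) × 100% = 24.25%.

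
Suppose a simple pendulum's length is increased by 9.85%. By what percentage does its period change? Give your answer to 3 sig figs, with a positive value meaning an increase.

T ∝ √L, so T'/T = √(1.099) = 1.048.
Percentage change in T = (1.048 − 1) × 100% = 4.81%.

4.81%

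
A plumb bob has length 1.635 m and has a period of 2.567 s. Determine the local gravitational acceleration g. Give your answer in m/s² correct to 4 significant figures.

9.795 m/s²

From T = 2π√(L/g), g = 4π²L/T² = 4π² × 1.635/2.5670² = 9.795 m/s².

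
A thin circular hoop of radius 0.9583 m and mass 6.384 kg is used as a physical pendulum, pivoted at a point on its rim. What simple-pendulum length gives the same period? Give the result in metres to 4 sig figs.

1.917 m

The equivalent simple-pendulum length is L_eq = I/(md), where I is about the pivot and d = 0.95830 m.
I_cm = mR² = 5.8627 kg·m², so I = I_cm + md² = 5.8627 + 5.8627 = 11.725 kg·m².
L_eq = 11.725/(6.384 × 0.95830) = 1.917 m.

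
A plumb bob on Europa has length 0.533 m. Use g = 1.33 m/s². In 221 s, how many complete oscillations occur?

T = 2π√(L/g) = 2π√(0.533/1.33) = 3.978 s.
Number of complete oscillations = ⌊221/3.978⌋ = ⌊55.56⌋ = 55.

55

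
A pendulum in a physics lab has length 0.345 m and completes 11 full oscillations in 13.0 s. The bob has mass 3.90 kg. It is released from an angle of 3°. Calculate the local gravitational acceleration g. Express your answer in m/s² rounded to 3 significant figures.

T = 13.0/11 = 1.182 s.
From T = 2π√(L/g), g = 4π²L/T² = 4π² × 0.345/1.182² = 9.75 m/s².

9.75 m/s²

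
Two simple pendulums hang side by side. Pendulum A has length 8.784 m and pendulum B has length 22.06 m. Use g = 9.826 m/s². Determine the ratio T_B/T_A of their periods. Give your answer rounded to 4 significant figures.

1.585

T ∝ √L, so T_B/T_A = √(L_B/L_A) = √(22.06/8.784) = 1.585.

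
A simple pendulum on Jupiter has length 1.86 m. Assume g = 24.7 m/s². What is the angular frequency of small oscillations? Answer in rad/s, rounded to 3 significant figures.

3.64 rad/s

ω = √(g/L) = √(24.7/1.86) = 3.64 rad/s.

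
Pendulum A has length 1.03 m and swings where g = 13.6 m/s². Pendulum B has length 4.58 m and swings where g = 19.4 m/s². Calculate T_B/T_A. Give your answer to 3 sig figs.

T = 2π√(L/g), so T_B/T_A = √((L_B/g_B)/(L_A/g_A)) = √((4.58/19.4)/(1.03/13.6)) = 1.77.

1.77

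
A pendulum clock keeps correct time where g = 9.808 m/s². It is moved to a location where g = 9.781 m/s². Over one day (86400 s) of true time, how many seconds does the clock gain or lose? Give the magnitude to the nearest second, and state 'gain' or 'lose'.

The clock's period scales as T ∝ 1/√g, so T'/T = √(9.808/9.781) = 1.00138.
In 86400 s of true time the clock registers 86400/1.00138 = 86281.0 s, so it loses 119 s.

lose 119 s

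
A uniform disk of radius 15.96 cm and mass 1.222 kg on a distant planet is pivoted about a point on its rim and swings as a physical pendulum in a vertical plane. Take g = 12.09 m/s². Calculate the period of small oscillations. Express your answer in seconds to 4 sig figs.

I_cm = ½mr² = 0.015563 kg·m². The pivot is at distance d = 0.1596 m from the centre of mass.
By the parallel-axis theorem, I = I_cm + md² = 0.015563 + 0.031127 = 0.046690 kg·m².
T = 2π√(I/(mgd)) = 2π√(0.046690/(1.222 × 12.09 × 0.1596)) = 0.8842 s.

0.8842 s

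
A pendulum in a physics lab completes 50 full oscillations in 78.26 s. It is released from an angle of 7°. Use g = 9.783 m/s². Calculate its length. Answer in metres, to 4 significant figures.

T = 78.26/50 = 1.5652 s.
From T = 2π√(L/g), L = gT²/(4π²) = 9.783 × 1.5652²/(4π²) = 0.6071 m.

0.6071 m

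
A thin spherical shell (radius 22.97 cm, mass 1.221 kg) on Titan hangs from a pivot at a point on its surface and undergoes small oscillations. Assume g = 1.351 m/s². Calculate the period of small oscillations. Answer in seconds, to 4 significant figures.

3.345 s

I_cm = (2/3)mr² = 0.042948 kg·m². The pivot is at distance d = 0.2297 m from the centre of mass.
By the parallel-axis theorem, I = I_cm + md² = 0.042948 + 0.064423 = 0.10737 kg·m².
T = 2π√(I/(mgd)) = 2π√(0.10737/(1.221 × 1.351 × 0.2297)) = 3.345 s.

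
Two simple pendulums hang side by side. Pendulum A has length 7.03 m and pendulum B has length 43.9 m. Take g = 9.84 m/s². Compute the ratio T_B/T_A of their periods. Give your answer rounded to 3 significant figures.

T ∝ √L, so T_B/T_A = √(L_B/L_A) = √(43.9/7.03) = 2.50.

2.50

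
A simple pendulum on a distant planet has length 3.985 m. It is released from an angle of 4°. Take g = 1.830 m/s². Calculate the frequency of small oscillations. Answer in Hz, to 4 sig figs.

0.1079 Hz

T = 2π√(L/g) = 2π√(3.985/1.830) = 9.2719 s, so f = 1/T = 0.1079 Hz.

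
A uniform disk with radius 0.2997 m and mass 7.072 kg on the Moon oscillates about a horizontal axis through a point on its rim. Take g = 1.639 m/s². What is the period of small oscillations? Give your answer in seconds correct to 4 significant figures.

3.291 s

I_cm = ½mr² = 0.31760 kg·m². The pivot is at distance d = 0.2997 m from the centre of mass.
By the parallel-axis theorem, I = I_cm + md² = 0.31760 + 0.63521 = 0.95281 kg·m².
T = 2π√(I/(mgd)) = 2π√(0.95281/(7.072 × 1.639 × 0.2997)) = 3.291 s.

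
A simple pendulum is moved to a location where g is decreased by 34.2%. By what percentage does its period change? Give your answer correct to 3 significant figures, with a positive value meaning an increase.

23.3%

T ∝ 1/√g, so T'/T = 1/√(0.6580) = 1.233.
Percentage change in T = (1.233 − 1) × 100% = 23.3%.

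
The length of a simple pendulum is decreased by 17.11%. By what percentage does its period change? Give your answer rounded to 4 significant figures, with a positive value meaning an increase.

T ∝ √L, so T'/T = √(0.82890) = 0.91044.
Percentage change in T = (0.91044 − 1) × 100% = -8.956%.

-8.956%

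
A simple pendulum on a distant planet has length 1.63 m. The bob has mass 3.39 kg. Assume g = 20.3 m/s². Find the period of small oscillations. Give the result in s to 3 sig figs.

T = 2π√(L/g) = 2π√(1.63/20.3) = 2π × 0.2834 = 1.78 s.

1.78 s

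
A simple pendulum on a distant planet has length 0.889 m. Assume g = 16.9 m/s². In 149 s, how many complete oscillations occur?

T = 2π√(L/g) = 2π√(0.889/16.9) = 1.441 s.
Number of complete oscillations = ⌊149/1.441⌋ = ⌊103.4⌋ = 103.

103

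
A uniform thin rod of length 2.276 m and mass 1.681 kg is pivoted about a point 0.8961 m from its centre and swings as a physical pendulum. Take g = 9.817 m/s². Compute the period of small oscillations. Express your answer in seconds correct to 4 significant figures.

2.354 s

For a physical pendulum T = 2π√(I/(mgd)), with d = 0.89610 m from pivot to centre of mass.
I_cm = mL²/12 = 1.681 × 2.276²/12 = 0.72566 kg·m²; I = I_cm + md² = 0.72566 + 1.681 × 0.89610² = 2.0755 kg·m².
T = 2π√(2.0755/(1.681 × 9.817 × 0.89610)) = 2.354 s.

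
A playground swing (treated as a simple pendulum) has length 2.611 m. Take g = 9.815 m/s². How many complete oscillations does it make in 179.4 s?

T = 2π√(L/g) = 2π√(2.611/9.815) = 3.2407 s.
Number of complete oscillations = ⌊179.4/3.2407⌋ = ⌊55.358⌋ = 55.

55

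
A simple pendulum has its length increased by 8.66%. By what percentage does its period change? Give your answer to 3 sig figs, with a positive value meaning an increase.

T ∝ √L, so T'/T = √(1.087) = 1.042.
Percentage change in T = (1.042 − 1) × 100% = 4.24%.

4.24%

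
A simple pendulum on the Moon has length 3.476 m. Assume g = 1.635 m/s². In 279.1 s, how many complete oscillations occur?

T = 2π√(L/g) = 2π√(3.476/1.635) = 9.1614 s.
Number of complete oscillations = ⌊279.1/9.1614⌋ = ⌊30.465⌋ = 30.

30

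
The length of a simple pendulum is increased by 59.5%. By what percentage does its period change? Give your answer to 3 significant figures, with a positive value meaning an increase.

26.3%

T ∝ √L, so T'/T = √(1.595) = 1.263.
Percentage change in T = (1.263 − 1) × 100% = 26.3%.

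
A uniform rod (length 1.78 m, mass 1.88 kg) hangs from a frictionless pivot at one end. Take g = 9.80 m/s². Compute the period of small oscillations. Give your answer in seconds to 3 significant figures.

2.19 s

For a physical pendulum T = 2π√(I/(mgd)), with d = 0.8900 m from pivot to centre of mass.
I_cm = mL²/12 = 1.88 × 1.78²/12 = 0.4964 kg·m²; I = I_cm + md² = 0.4964 + 1.88 × 0.8900² = 1.986 kg·m².
T = 2π√(1.986/(1.88 × 9.80 × 0.8900)) = 2.19 s.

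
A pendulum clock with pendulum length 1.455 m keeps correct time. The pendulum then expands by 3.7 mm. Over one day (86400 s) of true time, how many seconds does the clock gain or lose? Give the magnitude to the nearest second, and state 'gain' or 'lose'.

T ∝ √L, so T'/T = √(1.45870/1.455) = 1.00127.
In 86400 s of true time the clock registers 86400/1.00127 = 86290.4 s, so it loses 110 s.

lose 110 s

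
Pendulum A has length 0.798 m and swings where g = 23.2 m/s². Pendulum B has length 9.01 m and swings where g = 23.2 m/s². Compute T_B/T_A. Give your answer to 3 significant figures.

3.36

T = 2π√(L/g), so T_B/T_A = √((L_B/g_B)/(L_A/g_A)) = √((9.01/23.2)/(0.798/23.2)) = 3.36.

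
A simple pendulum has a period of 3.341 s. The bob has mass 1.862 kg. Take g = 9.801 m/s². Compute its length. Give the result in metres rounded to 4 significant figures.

From T = 2π√(L/g), L = gT²/(4π²) = 9.801 × 3.3410²/(4π²) = 2.771 m.

2.771 m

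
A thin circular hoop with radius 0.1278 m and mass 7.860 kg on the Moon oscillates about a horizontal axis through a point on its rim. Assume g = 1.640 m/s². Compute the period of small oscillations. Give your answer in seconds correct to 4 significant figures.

I_cm = mr² = 0.12838 kg·m². The pivot is at distance d = 0.1278 m from the centre of mass.
By the parallel-axis theorem, I = I_cm + md² = 0.12838 + 0.12838 = 0.25675 kg·m².
T = 2π√(I/(mgd)) = 2π√(0.25675/(7.860 × 1.640 × 0.1278)) = 2.480 s.

2.480 s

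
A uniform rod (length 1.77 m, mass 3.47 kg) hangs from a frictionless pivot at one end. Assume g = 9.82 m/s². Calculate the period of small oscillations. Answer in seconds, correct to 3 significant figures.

For a physical pendulum T = 2π√(I/(mgd)), with d = 0.8850 m from pivot to centre of mass.
I_cm = mL²/12 = 3.47 × 1.77²/12 = 0.9059 kg·m²; I = I_cm + md² = 0.9059 + 3.47 × 0.8850² = 3.624 kg·m².
T = 2π√(3.624/(3.47 × 9.82 × 0.8850)) = 2.18 s.

2.18 s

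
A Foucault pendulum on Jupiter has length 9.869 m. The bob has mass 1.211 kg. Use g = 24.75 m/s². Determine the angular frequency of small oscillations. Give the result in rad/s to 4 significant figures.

1.584 rad/s

ω = √(g/L) = √(24.75/9.869) = 1.584 rad/s.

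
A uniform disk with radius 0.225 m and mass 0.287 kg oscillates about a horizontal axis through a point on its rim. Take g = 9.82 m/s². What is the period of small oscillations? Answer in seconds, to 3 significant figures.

1.16 s

I_cm = ½mr² = 0.007265 kg·m². The pivot is at distance d = 0.225 m from the centre of mass.
By the parallel-axis theorem, I = I_cm + md² = 0.007265 + 0.01453 = 0.02179 kg·m².
T = 2π√(I/(mgd)) = 2π√(0.02179/(0.287 × 9.82 × 0.225)) = 1.16 s.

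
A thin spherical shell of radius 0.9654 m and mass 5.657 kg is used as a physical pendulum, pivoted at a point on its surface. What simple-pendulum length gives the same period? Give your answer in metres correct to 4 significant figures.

The equivalent simple-pendulum length is L_eq = I/(md), where I is about the pivot and d = 0.96540 m.
I_cm = (2/3)mR² = 3.5149 kg·m², so I = I_cm + md² = 3.5149 + 5.2723 = 8.7872 kg·m².
L_eq = 8.7872/(5.657 × 0.96540) = 1.609 m.

1.609 m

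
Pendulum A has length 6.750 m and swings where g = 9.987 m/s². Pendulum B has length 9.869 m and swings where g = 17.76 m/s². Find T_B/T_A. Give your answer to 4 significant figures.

0.9067

T = 2π√(L/g), so T_B/T_A = √((L_B/g_B)/(L_A/g_A)) = √((9.869/17.76)/(6.750/9.987)) = 0.9067.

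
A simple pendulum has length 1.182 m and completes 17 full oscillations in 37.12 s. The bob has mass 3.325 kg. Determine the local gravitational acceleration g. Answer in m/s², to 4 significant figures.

T = 37.12/17 = 2.1835 s.
From T = 2π√(L/g), g = 4π²L/T² = 4π² × 1.182/2.1835² = 9.787 m/s².

9.787 m/s²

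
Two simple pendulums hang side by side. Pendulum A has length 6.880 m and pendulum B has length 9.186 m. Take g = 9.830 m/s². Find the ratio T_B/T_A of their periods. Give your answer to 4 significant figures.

1.155

T ∝ √L, so T_B/T_A = √(L_B/L_A) = √(9.186/6.880) = 1.155.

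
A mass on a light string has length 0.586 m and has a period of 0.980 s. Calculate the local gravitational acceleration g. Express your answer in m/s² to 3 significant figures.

24.1 m/s²

From T = 2π√(L/g), g = 4π²L/T² = 4π² × 0.586/0.9800² = 24.1 m/s².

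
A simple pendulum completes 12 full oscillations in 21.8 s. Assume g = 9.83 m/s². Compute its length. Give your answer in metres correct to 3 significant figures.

T = 21.8/12 = 1.817 s.
From T = 2π√(L/g), L = gT²/(4π²) = 9.83 × 1.817²/(4π²) = 0.822 m.

0.822 m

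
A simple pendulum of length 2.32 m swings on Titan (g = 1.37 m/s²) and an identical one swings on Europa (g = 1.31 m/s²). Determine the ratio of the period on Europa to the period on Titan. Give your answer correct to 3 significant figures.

T ∝ 1/√g, so T₂/T₁ = √(g₁/g₂) = √(1.37/1.31) = 1.02.

1.02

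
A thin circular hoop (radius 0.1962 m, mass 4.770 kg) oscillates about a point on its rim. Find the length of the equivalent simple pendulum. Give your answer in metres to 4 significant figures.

The equivalent simple-pendulum length is L_eq = I/(md), where I is about the pivot and d = 0.19620 m.
I_cm = mR² = 0.18362 kg·m², so I = I_cm + md² = 0.18362 + 0.18362 = 0.36724 kg·m².
L_eq = 0.36724/(4.770 × 0.19620) = 0.3924 m.

0.3924 m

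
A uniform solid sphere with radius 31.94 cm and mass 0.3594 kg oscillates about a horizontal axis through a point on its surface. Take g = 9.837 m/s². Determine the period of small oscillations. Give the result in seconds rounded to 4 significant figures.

1.340 s

I_cm = (2/5)mr² = 0.014666 kg·m². The pivot is at distance d = 0.3194 m from the centre of mass.
By the parallel-axis theorem, I = I_cm + md² = 0.014666 + 0.036665 = 0.051331 kg·m².
T = 2π√(I/(mgd)) = 2π√(0.051331/(0.3594 × 9.837 × 0.3194)) = 1.340 s.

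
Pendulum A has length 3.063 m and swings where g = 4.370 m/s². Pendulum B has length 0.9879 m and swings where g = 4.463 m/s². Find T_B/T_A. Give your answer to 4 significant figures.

0.5620

T = 2π√(L/g), so T_B/T_A = √((L_B/g_B)/(L_A/g_A)) = √((0.9879/4.463)/(3.063/4.370)) = 0.5620.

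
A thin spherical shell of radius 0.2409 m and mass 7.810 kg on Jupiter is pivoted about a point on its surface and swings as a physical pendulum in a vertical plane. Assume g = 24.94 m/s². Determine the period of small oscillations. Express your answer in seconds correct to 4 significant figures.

I_cm = (2/3)mr² = 0.30216 kg·m². The pivot is at distance d = 0.2409 m from the centre of mass.
By the parallel-axis theorem, I = I_cm + md² = 0.30216 + 0.45324 = 0.75539 kg·m².
T = 2π√(I/(mgd)) = 2π√(0.75539/(7.810 × 24.94 × 0.2409)) = 0.7972 s.

0.7972 s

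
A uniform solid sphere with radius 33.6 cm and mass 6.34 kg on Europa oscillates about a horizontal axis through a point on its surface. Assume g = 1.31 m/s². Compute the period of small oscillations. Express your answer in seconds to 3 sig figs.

3.77 s

I_cm = (2/5)mr² = 0.2863 kg·m². The pivot is at distance d = 0.336 m from the centre of mass.
By the parallel-axis theorem, I = I_cm + md² = 0.2863 + 0.7158 = 1.002 kg·m².
T = 2π√(I/(mgd)) = 2π√(1.002/(6.34 × 1.31 × 0.336)) = 3.77 s.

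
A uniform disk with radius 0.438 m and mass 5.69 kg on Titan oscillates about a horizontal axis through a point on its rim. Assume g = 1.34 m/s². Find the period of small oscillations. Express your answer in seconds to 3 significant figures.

4.40 s

I_cm = ½mr² = 0.5458 kg·m². The pivot is at distance d = 0.438 m from the centre of mass.
By the parallel-axis theorem, I = I_cm + md² = 0.5458 + 1.092 = 1.637 kg·m².
T = 2π√(I/(mgd)) = 2π√(1.637/(5.69 × 1.34 × 0.438)) = 4.40 s.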